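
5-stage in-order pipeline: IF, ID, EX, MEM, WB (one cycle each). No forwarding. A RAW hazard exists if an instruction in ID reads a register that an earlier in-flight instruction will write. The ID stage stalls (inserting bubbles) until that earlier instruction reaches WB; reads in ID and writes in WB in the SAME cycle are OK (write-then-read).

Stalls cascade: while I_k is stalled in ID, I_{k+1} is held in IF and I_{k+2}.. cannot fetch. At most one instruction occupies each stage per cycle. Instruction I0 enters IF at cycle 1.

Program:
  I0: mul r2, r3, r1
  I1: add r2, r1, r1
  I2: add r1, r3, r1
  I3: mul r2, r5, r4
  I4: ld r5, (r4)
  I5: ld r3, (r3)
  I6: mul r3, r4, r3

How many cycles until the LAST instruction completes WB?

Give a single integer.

Answer: 13

Derivation:
I0 mul r2 <- r3,r1: IF@1 ID@2 stall=0 (-) EX@3 MEM@4 WB@5
I1 add r2 <- r1,r1: IF@2 ID@3 stall=0 (-) EX@4 MEM@5 WB@6
I2 add r1 <- r3,r1: IF@3 ID@4 stall=0 (-) EX@5 MEM@6 WB@7
I3 mul r2 <- r5,r4: IF@4 ID@5 stall=0 (-) EX@6 MEM@7 WB@8
I4 ld r5 <- r4: IF@5 ID@6 stall=0 (-) EX@7 MEM@8 WB@9
I5 ld r3 <- r3: IF@6 ID@7 stall=0 (-) EX@8 MEM@9 WB@10
I6 mul r3 <- r4,r3: IF@7 ID@8 stall=2 (RAW on I5.r3 (WB@10)) EX@11 MEM@12 WB@13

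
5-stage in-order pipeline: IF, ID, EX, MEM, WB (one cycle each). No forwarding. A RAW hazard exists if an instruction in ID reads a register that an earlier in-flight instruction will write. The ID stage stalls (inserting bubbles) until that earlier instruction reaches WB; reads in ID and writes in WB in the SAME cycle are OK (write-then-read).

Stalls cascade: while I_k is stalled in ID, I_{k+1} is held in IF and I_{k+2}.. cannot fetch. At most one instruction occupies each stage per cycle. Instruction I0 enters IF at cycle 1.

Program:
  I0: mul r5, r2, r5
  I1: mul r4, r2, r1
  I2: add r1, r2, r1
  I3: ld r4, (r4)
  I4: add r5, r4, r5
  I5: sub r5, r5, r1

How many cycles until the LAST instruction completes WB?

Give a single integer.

Answer: 15

Derivation:
I0 mul r5 <- r2,r5: IF@1 ID@2 stall=0 (-) EX@3 MEM@4 WB@5
I1 mul r4 <- r2,r1: IF@2 ID@3 stall=0 (-) EX@4 MEM@5 WB@6
I2 add r1 <- r2,r1: IF@3 ID@4 stall=0 (-) EX@5 MEM@6 WB@7
I3 ld r4 <- r4: IF@4 ID@5 stall=1 (RAW on I1.r4 (WB@6)) EX@7 MEM@8 WB@9
I4 add r5 <- r4,r5: IF@5 ID@7 stall=2 (RAW on I3.r4 (WB@9)) EX@10 MEM@11 WB@12
I5 sub r5 <- r5,r1: IF@7 ID@10 stall=2 (RAW on I4.r5 (WB@12)) EX@13 MEM@14 WB@15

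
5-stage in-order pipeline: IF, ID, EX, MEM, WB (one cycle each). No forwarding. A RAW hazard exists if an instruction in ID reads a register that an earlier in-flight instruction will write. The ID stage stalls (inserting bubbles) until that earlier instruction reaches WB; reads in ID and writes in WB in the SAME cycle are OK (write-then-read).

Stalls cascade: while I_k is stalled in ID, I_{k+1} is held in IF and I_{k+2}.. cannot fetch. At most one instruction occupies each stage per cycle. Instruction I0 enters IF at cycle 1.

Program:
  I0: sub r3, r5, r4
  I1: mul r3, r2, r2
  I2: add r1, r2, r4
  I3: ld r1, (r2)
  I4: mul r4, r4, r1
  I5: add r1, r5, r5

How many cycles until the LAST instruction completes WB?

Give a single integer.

I0 sub r3 <- r5,r4: IF@1 ID@2 stall=0 (-) EX@3 MEM@4 WB@5
I1 mul r3 <- r2,r2: IF@2 ID@3 stall=0 (-) EX@4 MEM@5 WB@6
I2 add r1 <- r2,r4: IF@3 ID@4 stall=0 (-) EX@5 MEM@6 WB@7
I3 ld r1 <- r2: IF@4 ID@5 stall=0 (-) EX@6 MEM@7 WB@8
I4 mul r4 <- r4,r1: IF@5 ID@6 stall=2 (RAW on I3.r1 (WB@8)) EX@9 MEM@10 WB@11
I5 add r1 <- r5,r5: IF@6 ID@9 stall=0 (-) EX@10 MEM@11 WB@12

Answer: 12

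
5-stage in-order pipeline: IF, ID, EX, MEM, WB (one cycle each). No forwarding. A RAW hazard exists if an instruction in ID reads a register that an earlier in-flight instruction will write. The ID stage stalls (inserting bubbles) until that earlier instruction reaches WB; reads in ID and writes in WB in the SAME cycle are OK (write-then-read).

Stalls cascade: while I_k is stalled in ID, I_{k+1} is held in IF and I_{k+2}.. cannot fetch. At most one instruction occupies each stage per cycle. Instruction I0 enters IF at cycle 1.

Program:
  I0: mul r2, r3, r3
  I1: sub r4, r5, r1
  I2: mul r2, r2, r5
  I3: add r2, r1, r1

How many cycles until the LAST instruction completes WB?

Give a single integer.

Answer: 9

Derivation:
I0 mul r2 <- r3,r3: IF@1 ID@2 stall=0 (-) EX@3 MEM@4 WB@5
I1 sub r4 <- r5,r1: IF@2 ID@3 stall=0 (-) EX@4 MEM@5 WB@6
I2 mul r2 <- r2,r5: IF@3 ID@4 stall=1 (RAW on I0.r2 (WB@5)) EX@6 MEM@7 WB@8
I3 add r2 <- r1,r1: IF@4 ID@6 stall=0 (-) EX@7 MEM@8 WB@9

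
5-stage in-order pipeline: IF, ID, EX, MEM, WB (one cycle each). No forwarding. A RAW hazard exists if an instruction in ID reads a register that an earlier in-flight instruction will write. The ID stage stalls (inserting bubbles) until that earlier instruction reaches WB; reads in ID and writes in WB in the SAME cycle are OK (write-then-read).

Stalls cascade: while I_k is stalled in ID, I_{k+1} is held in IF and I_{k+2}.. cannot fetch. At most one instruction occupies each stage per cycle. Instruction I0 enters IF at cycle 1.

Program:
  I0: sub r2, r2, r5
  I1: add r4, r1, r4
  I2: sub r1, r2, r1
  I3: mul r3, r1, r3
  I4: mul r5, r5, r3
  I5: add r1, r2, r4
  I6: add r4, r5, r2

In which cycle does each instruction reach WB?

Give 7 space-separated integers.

Answer: 5 6 8 11 14 15 17

Derivation:
I0 sub r2 <- r2,r5: IF@1 ID@2 stall=0 (-) EX@3 MEM@4 WB@5
I1 add r4 <- r1,r4: IF@2 ID@3 stall=0 (-) EX@4 MEM@5 WB@6
I2 sub r1 <- r2,r1: IF@3 ID@4 stall=1 (RAW on I0.r2 (WB@5)) EX@6 MEM@7 WB@8
I3 mul r3 <- r1,r3: IF@4 ID@6 stall=2 (RAW on I2.r1 (WB@8)) EX@9 MEM@10 WB@11
I4 mul r5 <- r5,r3: IF@6 ID@9 stall=2 (RAW on I3.r3 (WB@11)) EX@12 MEM@13 WB@14
I5 add r1 <- r2,r4: IF@9 ID@12 stall=0 (-) EX@13 MEM@14 WB@15
I6 add r4 <- r5,r2: IF@12 ID@13 stall=1 (RAW on I4.r5 (WB@14)) EX@15 MEM@16 WB@17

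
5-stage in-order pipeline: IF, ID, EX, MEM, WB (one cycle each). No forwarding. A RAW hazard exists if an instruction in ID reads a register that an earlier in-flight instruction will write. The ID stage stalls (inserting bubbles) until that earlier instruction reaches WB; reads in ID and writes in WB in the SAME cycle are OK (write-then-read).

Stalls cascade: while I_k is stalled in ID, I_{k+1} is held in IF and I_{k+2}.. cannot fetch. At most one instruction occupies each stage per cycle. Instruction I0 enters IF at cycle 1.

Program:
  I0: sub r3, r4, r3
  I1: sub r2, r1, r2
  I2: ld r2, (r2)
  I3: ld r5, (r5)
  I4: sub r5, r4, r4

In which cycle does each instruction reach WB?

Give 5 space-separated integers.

Answer: 5 6 9 10 11

Derivation:
I0 sub r3 <- r4,r3: IF@1 ID@2 stall=0 (-) EX@3 MEM@4 WB@5
I1 sub r2 <- r1,r2: IF@2 ID@3 stall=0 (-) EX@4 MEM@5 WB@6
I2 ld r2 <- r2: IF@3 ID@4 stall=2 (RAW on I1.r2 (WB@6)) EX@7 MEM@8 WB@9
I3 ld r5 <- r5: IF@4 ID@7 stall=0 (-) EX@8 MEM@9 WB@10
I4 sub r5 <- r4,r4: IF@7 ID@8 stall=0 (-) EX@9 MEM@10 WB@11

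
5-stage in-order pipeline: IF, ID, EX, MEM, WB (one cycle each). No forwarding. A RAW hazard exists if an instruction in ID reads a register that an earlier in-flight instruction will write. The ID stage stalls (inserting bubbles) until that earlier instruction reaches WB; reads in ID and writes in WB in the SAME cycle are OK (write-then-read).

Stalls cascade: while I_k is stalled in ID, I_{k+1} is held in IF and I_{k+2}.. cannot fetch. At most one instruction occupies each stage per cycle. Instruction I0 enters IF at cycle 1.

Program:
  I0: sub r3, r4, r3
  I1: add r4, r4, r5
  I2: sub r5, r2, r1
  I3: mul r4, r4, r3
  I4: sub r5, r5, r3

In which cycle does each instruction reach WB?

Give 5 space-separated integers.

Answer: 5 6 7 9 10

Derivation:
I0 sub r3 <- r4,r3: IF@1 ID@2 stall=0 (-) EX@3 MEM@4 WB@5
I1 add r4 <- r4,r5: IF@2 ID@3 stall=0 (-) EX@4 MEM@5 WB@6
I2 sub r5 <- r2,r1: IF@3 ID@4 stall=0 (-) EX@5 MEM@6 WB@7
I3 mul r4 <- r4,r3: IF@4 ID@5 stall=1 (RAW on I1.r4 (WB@6)) EX@7 MEM@8 WB@9
I4 sub r5 <- r5,r3: IF@5 ID@7 stall=0 (-) EX@8 MEM@9 WB@10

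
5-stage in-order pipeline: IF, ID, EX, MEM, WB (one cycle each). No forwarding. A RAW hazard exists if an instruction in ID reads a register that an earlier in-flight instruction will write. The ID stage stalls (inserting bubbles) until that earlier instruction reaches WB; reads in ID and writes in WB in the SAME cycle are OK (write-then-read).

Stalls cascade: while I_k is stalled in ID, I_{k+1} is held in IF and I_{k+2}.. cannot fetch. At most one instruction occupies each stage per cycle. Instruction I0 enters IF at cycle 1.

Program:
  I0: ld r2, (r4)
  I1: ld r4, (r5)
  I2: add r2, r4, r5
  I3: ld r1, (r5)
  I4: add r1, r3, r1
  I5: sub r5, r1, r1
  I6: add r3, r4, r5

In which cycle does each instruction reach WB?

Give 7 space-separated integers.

I0 ld r2 <- r4: IF@1 ID@2 stall=0 (-) EX@3 MEM@4 WB@5
I1 ld r4 <- r5: IF@2 ID@3 stall=0 (-) EX@4 MEM@5 WB@6
I2 add r2 <- r4,r5: IF@3 ID@4 stall=2 (RAW on I1.r4 (WB@6)) EX@7 MEM@8 WB@9
I3 ld r1 <- r5: IF@4 ID@7 stall=0 (-) EX@8 MEM@9 WB@10
I4 add r1 <- r3,r1: IF@7 ID@8 stall=2 (RAW on I3.r1 (WB@10)) EX@11 MEM@12 WB@13
I5 sub r5 <- r1,r1: IF@8 ID@11 stall=2 (RAW on I4.r1 (WB@13)) EX@14 MEM@15 WB@16
I6 add r3 <- r4,r5: IF@11 ID@14 stall=2 (RAW on I5.r5 (WB@16)) EX@17 MEM@18 WB@19

Answer: 5 6 9 10 13 16 19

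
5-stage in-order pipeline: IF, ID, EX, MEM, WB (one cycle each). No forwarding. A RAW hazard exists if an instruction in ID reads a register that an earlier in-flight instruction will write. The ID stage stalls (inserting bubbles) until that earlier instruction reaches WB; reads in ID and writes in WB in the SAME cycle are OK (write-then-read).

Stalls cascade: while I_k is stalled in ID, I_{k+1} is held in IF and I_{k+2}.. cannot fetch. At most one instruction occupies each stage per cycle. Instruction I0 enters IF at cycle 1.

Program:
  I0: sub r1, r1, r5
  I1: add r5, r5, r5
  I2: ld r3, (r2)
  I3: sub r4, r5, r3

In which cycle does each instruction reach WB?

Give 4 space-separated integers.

Answer: 5 6 7 10

Derivation:
I0 sub r1 <- r1,r5: IF@1 ID@2 stall=0 (-) EX@3 MEM@4 WB@5
I1 add r5 <- r5,r5: IF@2 ID@3 stall=0 (-) EX@4 MEM@5 WB@6
I2 ld r3 <- r2: IF@3 ID@4 stall=0 (-) EX@5 MEM@6 WB@7
I3 sub r4 <- r5,r3: IF@4 ID@5 stall=2 (RAW on I2.r3 (WB@7)) EX@8 MEM@9 WB@10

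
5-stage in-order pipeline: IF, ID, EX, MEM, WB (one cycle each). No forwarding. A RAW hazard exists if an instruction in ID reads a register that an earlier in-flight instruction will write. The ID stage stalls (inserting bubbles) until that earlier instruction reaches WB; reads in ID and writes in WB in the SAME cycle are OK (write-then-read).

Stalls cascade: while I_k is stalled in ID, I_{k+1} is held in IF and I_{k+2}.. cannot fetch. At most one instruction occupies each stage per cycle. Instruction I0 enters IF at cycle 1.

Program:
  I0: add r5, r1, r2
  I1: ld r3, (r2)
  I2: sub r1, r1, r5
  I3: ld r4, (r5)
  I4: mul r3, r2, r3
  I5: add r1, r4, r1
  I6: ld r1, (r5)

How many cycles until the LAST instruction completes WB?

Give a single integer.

Answer: 13

Derivation:
I0 add r5 <- r1,r2: IF@1 ID@2 stall=0 (-) EX@3 MEM@4 WB@5
I1 ld r3 <- r2: IF@2 ID@3 stall=0 (-) EX@4 MEM@5 WB@6
I2 sub r1 <- r1,r5: IF@3 ID@4 stall=1 (RAW on I0.r5 (WB@5)) EX@6 MEM@7 WB@8
I3 ld r4 <- r5: IF@4 ID@6 stall=0 (-) EX@7 MEM@8 WB@9
I4 mul r3 <- r2,r3: IF@6 ID@7 stall=0 (-) EX@8 MEM@9 WB@10
I5 add r1 <- r4,r1: IF@7 ID@8 stall=1 (RAW on I3.r4 (WB@9)) EX@10 MEM@11 WB@12
I6 ld r1 <- r5: IF@8 ID@10 stall=0 (-) EX@11 MEM@12 WB@13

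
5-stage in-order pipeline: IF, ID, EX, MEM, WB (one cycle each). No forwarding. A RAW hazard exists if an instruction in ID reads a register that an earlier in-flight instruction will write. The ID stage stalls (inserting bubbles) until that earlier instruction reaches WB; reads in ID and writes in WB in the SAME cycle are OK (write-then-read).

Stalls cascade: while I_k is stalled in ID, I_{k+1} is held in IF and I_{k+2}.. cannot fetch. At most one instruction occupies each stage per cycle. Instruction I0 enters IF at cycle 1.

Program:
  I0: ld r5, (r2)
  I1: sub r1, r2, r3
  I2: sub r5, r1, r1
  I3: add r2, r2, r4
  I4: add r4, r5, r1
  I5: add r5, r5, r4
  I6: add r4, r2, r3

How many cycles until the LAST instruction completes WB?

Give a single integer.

I0 ld r5 <- r2: IF@1 ID@2 stall=0 (-) EX@3 MEM@4 WB@5
I1 sub r1 <- r2,r3: IF@2 ID@3 stall=0 (-) EX@4 MEM@5 WB@6
I2 sub r5 <- r1,r1: IF@3 ID@4 stall=2 (RAW on I1.r1 (WB@6)) EX@7 MEM@8 WB@9
I3 add r2 <- r2,r4: IF@4 ID@7 stall=0 (-) EX@8 MEM@9 WB@10
I4 add r4 <- r5,r1: IF@7 ID@8 stall=1 (RAW on I2.r5 (WB@9)) EX@10 MEM@11 WB@12
I5 add r5 <- r5,r4: IF@8 ID@10 stall=2 (RAW on I4.r4 (WB@12)) EX@13 MEM@14 WB@15
I6 add r4 <- r2,r3: IF@10 ID@13 stall=0 (-) EX@14 MEM@15 WB@16

Answer: 16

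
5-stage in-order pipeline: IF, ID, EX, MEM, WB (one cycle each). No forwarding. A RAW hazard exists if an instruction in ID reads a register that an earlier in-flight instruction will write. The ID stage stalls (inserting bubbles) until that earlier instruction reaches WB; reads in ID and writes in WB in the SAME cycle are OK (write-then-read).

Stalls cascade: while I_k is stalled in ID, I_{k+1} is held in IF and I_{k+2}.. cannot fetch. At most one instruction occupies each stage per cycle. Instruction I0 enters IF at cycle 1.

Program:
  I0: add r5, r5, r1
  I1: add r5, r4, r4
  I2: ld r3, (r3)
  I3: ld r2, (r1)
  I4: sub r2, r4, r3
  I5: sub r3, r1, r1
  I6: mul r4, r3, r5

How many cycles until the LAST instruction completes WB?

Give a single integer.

I0 add r5 <- r5,r1: IF@1 ID@2 stall=0 (-) EX@3 MEM@4 WB@5
I1 add r5 <- r4,r4: IF@2 ID@3 stall=0 (-) EX@4 MEM@5 WB@6
I2 ld r3 <- r3: IF@3 ID@4 stall=0 (-) EX@5 MEM@6 WB@7
I3 ld r2 <- r1: IF@4 ID@5 stall=0 (-) EX@6 MEM@7 WB@8
I4 sub r2 <- r4,r3: IF@5 ID@6 stall=1 (RAW on I2.r3 (WB@7)) EX@8 MEM@9 WB@10
I5 sub r3 <- r1,r1: IF@6 ID@8 stall=0 (-) EX@9 MEM@10 WB@11
I6 mul r4 <- r3,r5: IF@8 ID@9 stall=2 (RAW on I5.r3 (WB@11)) EX@12 MEM@13 WB@14

Answer: 14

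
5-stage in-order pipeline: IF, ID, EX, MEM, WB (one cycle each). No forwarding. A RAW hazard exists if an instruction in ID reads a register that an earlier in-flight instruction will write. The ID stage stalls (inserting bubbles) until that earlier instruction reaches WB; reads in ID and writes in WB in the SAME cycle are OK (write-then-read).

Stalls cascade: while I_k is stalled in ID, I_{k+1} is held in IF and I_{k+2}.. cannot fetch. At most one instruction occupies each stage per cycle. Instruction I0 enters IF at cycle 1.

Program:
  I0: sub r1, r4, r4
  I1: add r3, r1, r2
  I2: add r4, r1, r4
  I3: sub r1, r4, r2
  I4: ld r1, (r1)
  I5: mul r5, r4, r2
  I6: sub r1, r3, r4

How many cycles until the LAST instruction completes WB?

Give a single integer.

Answer: 17

Derivation:
I0 sub r1 <- r4,r4: IF@1 ID@2 stall=0 (-) EX@3 MEM@4 WB@5
I1 add r3 <- r1,r2: IF@2 ID@3 stall=2 (RAW on I0.r1 (WB@5)) EX@6 MEM@7 WB@8
I2 add r4 <- r1,r4: IF@3 ID@6 stall=0 (-) EX@7 MEM@8 WB@9
I3 sub r1 <- r4,r2: IF@6 ID@7 stall=2 (RAW on I2.r4 (WB@9)) EX@10 MEM@11 WB@12
I4 ld r1 <- r1: IF@7 ID@10 stall=2 (RAW on I3.r1 (WB@12)) EX@13 MEM@14 WB@15
I5 mul r5 <- r4,r2: IF@10 ID@13 stall=0 (-) EX@14 MEM@15 WB@16
I6 sub r1 <- r3,r4: IF@13 ID@14 stall=0 (-) EX@15 MEM@16 WB@17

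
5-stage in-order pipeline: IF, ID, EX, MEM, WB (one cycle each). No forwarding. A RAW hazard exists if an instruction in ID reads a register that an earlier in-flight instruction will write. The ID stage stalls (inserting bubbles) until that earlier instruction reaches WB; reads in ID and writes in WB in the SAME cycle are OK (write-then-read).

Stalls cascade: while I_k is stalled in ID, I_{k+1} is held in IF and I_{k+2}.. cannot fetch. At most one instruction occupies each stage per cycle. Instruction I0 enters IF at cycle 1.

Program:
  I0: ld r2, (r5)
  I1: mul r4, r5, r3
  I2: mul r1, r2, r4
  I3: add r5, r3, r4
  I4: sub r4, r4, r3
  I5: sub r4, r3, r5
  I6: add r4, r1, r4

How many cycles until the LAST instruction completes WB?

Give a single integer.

I0 ld r2 <- r5: IF@1 ID@2 stall=0 (-) EX@3 MEM@4 WB@5
I1 mul r4 <- r5,r3: IF@2 ID@3 stall=0 (-) EX@4 MEM@5 WB@6
I2 mul r1 <- r2,r4: IF@3 ID@4 stall=2 (RAW on I1.r4 (WB@6)) EX@7 MEM@8 WB@9
I3 add r5 <- r3,r4: IF@4 ID@7 stall=0 (-) EX@8 MEM@9 WB@10
I4 sub r4 <- r4,r3: IF@7 ID@8 stall=0 (-) EX@9 MEM@10 WB@11
I5 sub r4 <- r3,r5: IF@8 ID@9 stall=1 (RAW on I3.r5 (WB@10)) EX@11 MEM@12 WB@13
I6 add r4 <- r1,r4: IF@9 ID@11 stall=2 (RAW on I5.r4 (WB@13)) EX@14 MEM@15 WB@16

Answer: 16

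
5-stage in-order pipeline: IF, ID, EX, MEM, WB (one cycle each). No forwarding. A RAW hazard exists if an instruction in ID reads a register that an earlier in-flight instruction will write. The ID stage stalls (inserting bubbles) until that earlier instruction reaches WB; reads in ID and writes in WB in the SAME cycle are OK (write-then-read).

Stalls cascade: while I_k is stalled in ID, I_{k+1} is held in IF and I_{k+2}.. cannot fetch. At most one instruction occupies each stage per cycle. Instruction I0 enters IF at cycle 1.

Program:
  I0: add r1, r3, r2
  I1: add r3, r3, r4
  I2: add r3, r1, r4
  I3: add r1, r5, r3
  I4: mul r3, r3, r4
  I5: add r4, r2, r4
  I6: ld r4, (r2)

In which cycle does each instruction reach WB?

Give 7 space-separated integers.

Answer: 5 6 8 11 12 13 14

Derivation:
I0 add r1 <- r3,r2: IF@1 ID@2 stall=0 (-) EX@3 MEM@4 WB@5
I1 add r3 <- r3,r4: IF@2 ID@3 stall=0 (-) EX@4 MEM@5 WB@6
I2 add r3 <- r1,r4: IF@3 ID@4 stall=1 (RAW on I0.r1 (WB@5)) EX@6 MEM@7 WB@8
I3 add r1 <- r5,r3: IF@4 ID@6 stall=2 (RAW on I2.r3 (WB@8)) EX@9 MEM@10 WB@11
I4 mul r3 <- r3,r4: IF@6 ID@9 stall=0 (-) EX@10 MEM@11 WB@12
I5 add r4 <- r2,r4: IF@9 ID@10 stall=0 (-) EX@11 MEM@12 WB@13
I6 ld r4 <- r2: IF@10 ID@11 stall=0 (-) EX@12 MEM@13 WB@14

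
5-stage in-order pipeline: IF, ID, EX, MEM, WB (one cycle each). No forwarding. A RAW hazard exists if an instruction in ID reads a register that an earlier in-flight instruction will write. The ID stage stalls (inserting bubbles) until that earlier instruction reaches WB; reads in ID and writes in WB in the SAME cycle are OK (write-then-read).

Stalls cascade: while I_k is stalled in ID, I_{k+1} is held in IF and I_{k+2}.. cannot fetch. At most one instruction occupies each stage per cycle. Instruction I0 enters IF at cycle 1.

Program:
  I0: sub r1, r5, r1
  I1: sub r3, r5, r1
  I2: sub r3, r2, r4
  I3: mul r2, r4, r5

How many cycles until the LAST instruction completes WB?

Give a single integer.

Answer: 10

Derivation:
I0 sub r1 <- r5,r1: IF@1 ID@2 stall=0 (-) EX@3 MEM@4 WB@5
I1 sub r3 <- r5,r1: IF@2 ID@3 stall=2 (RAW on I0.r1 (WB@5)) EX@6 MEM@7 WB@8
I2 sub r3 <- r2,r4: IF@3 ID@6 stall=0 (-) EX@7 MEM@8 WB@9
I3 mul r2 <- r4,r5: IF@6 ID@7 stall=0 (-) EX@8 MEM@9 WB@10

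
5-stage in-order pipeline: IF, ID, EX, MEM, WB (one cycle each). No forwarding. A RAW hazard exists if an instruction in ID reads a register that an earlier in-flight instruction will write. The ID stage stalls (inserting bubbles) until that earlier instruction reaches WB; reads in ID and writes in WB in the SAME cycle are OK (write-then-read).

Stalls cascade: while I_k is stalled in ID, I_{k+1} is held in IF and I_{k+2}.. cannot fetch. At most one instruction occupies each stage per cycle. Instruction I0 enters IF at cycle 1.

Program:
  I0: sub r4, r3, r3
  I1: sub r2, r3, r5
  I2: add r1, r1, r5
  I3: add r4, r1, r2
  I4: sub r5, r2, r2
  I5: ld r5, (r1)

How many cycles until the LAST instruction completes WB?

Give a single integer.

I0 sub r4 <- r3,r3: IF@1 ID@2 stall=0 (-) EX@3 MEM@4 WB@5
I1 sub r2 <- r3,r5: IF@2 ID@3 stall=0 (-) EX@4 MEM@5 WB@6
I2 add r1 <- r1,r5: IF@3 ID@4 stall=0 (-) EX@5 MEM@6 WB@7
I3 add r4 <- r1,r2: IF@4 ID@5 stall=2 (RAW on I2.r1 (WB@7)) EX@8 MEM@9 WB@10
I4 sub r5 <- r2,r2: IF@5 ID@8 stall=0 (-) EX@9 MEM@10 WB@11
I5 ld r5 <- r1: IF@8 ID@9 stall=0 (-) EX@10 MEM@11 WB@12

Answer: 12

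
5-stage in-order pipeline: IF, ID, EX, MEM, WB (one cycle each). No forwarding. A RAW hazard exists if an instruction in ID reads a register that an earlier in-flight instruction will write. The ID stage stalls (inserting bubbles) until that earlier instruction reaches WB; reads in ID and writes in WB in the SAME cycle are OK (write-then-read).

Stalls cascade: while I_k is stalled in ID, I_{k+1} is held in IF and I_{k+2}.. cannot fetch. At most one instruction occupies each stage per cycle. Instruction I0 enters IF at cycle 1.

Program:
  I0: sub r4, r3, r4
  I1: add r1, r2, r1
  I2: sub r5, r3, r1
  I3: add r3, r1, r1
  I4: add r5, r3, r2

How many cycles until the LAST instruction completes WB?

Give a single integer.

I0 sub r4 <- r3,r4: IF@1 ID@2 stall=0 (-) EX@3 MEM@4 WB@5
I1 add r1 <- r2,r1: IF@2 ID@3 stall=0 (-) EX@4 MEM@5 WB@6
I2 sub r5 <- r3,r1: IF@3 ID@4 stall=2 (RAW on I1.r1 (WB@6)) EX@7 MEM@8 WB@9
I3 add r3 <- r1,r1: IF@4 ID@7 stall=0 (-) EX@8 MEM@9 WB@10
I4 add r5 <- r3,r2: IF@7 ID@8 stall=2 (RAW on I3.r3 (WB@10)) EX@11 MEM@12 WB@13

Answer: 13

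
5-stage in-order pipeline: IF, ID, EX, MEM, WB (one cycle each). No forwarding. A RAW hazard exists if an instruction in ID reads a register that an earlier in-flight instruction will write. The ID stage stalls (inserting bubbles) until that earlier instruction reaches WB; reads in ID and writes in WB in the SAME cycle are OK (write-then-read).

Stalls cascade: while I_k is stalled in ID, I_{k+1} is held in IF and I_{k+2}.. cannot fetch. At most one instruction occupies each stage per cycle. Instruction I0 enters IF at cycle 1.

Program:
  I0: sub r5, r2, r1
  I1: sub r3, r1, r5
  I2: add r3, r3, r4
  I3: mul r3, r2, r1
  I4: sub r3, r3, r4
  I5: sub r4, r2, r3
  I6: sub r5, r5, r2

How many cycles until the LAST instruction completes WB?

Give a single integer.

Answer: 19

Derivation:
I0 sub r5 <- r2,r1: IF@1 ID@2 stall=0 (-) EX@3 MEM@4 WB@5
I1 sub r3 <- r1,r5: IF@2 ID@3 stall=2 (RAW on I0.r5 (WB@5)) EX@6 MEM@7 WB@8
I2 add r3 <- r3,r4: IF@3 ID@6 stall=2 (RAW on I1.r3 (WB@8)) EX@9 MEM@10 WB@11
I3 mul r3 <- r2,r1: IF@6 ID@9 stall=0 (-) EX@10 MEM@11 WB@12
I4 sub r3 <- r3,r4: IF@9 ID@10 stall=2 (RAW on I3.r3 (WB@12)) EX@13 MEM@14 WB@15
I5 sub r4 <- r2,r3: IF@10 ID@13 stall=2 (RAW on I4.r3 (WB@15)) EX@16 MEM@17 WB@18
I6 sub r5 <- r5,r2: IF@13 ID@16 stall=0 (-) EX@17 MEM@18 WB@19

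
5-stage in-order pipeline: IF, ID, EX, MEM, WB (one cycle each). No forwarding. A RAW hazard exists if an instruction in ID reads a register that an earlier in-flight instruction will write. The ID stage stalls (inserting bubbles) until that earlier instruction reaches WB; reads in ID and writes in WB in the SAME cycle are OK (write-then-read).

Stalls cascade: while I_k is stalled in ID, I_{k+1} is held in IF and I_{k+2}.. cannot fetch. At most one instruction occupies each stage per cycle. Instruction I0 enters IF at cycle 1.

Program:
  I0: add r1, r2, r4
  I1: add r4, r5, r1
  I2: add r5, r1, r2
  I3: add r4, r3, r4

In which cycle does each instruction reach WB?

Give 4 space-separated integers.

Answer: 5 8 9 11

Derivation:
I0 add r1 <- r2,r4: IF@1 ID@2 stall=0 (-) EX@3 MEM@4 WB@5
I1 add r4 <- r5,r1: IF@2 ID@3 stall=2 (RAW on I0.r1 (WB@5)) EX@6 MEM@7 WB@8
I2 add r5 <- r1,r2: IF@3 ID@6 stall=0 (-) EX@7 MEM@8 WB@9
I3 add r4 <- r3,r4: IF@6 ID@7 stall=1 (RAW on I1.r4 (WB@8)) EX@9 MEM@10 WB@11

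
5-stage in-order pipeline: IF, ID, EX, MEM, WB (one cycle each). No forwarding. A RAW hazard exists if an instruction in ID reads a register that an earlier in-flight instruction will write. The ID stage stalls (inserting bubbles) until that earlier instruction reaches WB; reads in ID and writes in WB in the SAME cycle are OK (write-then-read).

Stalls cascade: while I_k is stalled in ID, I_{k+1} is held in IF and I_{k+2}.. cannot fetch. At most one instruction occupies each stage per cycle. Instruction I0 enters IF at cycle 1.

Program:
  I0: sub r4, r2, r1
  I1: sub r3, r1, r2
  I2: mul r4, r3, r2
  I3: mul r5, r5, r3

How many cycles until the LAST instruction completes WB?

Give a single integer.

Answer: 10

Derivation:
I0 sub r4 <- r2,r1: IF@1 ID@2 stall=0 (-) EX@3 MEM@4 WB@5
I1 sub r3 <- r1,r2: IF@2 ID@3 stall=0 (-) EX@4 MEM@5 WB@6
I2 mul r4 <- r3,r2: IF@3 ID@4 stall=2 (RAW on I1.r3 (WB@6)) EX@7 MEM@8 WB@9
I3 mul r5 <- r5,r3: IF@4 ID@7 stall=0 (-) EX@8 MEM@9 WB@10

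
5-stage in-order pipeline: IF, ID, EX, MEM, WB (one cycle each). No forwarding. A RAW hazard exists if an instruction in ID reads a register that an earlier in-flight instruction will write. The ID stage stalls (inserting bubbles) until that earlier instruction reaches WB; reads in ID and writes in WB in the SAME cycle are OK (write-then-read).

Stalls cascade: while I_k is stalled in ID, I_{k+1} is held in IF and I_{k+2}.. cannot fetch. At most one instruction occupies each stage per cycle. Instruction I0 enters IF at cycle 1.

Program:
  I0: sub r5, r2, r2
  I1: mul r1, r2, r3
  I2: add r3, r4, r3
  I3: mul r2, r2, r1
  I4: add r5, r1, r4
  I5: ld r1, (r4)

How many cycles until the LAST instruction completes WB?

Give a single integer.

I0 sub r5 <- r2,r2: IF@1 ID@2 stall=0 (-) EX@3 MEM@4 WB@5
I1 mul r1 <- r2,r3: IF@2 ID@3 stall=0 (-) EX@4 MEM@5 WB@6
I2 add r3 <- r4,r3: IF@3 ID@4 stall=0 (-) EX@5 MEM@6 WB@7
I3 mul r2 <- r2,r1: IF@4 ID@5 stall=1 (RAW on I1.r1 (WB@6)) EX@7 MEM@8 WB@9
I4 add r5 <- r1,r4: IF@5 ID@7 stall=0 (-) EX@8 MEM@9 WB@10
I5 ld r1 <- r4: IF@7 ID@8 stall=0 (-) EX@9 MEM@10 WB@11

Answer: 11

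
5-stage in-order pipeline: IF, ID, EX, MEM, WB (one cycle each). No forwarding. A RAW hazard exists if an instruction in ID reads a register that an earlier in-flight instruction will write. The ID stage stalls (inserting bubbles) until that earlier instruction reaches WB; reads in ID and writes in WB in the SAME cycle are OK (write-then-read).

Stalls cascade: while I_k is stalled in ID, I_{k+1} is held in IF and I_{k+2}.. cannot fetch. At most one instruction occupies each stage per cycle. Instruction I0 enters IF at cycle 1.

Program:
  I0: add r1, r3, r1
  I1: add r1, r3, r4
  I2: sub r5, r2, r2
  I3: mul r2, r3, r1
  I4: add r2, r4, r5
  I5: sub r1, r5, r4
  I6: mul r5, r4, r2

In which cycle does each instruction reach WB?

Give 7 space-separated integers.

Answer: 5 6 7 9 10 11 13

Derivation:
I0 add r1 <- r3,r1: IF@1 ID@2 stall=0 (-) EX@3 MEM@4 WB@5
I1 add r1 <- r3,r4: IF@2 ID@3 stall=0 (-) EX@4 MEM@5 WB@6
I2 sub r5 <- r2,r2: IF@3 ID@4 stall=0 (-) EX@5 MEM@6 WB@7
I3 mul r2 <- r3,r1: IF@4 ID@5 stall=1 (RAW on I1.r1 (WB@6)) EX@7 MEM@8 WB@9
I4 add r2 <- r4,r5: IF@5 ID@7 stall=0 (-) EX@8 MEM@9 WB@10
I5 sub r1 <- r5,r4: IF@7 ID@8 stall=0 (-) EX@9 MEM@10 WB@11
I6 mul r5 <- r4,r2: IF@8 ID@9 stall=1 (RAW on I4.r2 (WB@10)) EX@11 MEM@12 WB@13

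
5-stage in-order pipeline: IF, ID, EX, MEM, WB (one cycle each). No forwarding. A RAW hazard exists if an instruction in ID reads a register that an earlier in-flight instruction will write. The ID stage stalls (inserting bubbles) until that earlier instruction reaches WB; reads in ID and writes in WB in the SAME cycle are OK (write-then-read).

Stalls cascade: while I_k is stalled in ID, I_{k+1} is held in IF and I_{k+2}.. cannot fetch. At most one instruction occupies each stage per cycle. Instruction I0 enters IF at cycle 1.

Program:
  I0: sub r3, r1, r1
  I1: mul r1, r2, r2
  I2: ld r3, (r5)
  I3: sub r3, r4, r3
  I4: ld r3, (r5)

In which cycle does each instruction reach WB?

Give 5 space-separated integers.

Answer: 5 6 7 10 11

Derivation:
I0 sub r3 <- r1,r1: IF@1 ID@2 stall=0 (-) EX@3 MEM@4 WB@5
I1 mul r1 <- r2,r2: IF@2 ID@3 stall=0 (-) EX@4 MEM@5 WB@6
I2 ld r3 <- r5: IF@3 ID@4 stall=0 (-) EX@5 MEM@6 WB@7
I3 sub r3 <- r4,r3: IF@4 ID@5 stall=2 (RAW on I2.r3 (WB@7)) EX@8 MEM@9 WB@10
I4 ld r3 <- r5: IF@5 ID@8 stall=0 (-) EX@9 MEM@10 WB@11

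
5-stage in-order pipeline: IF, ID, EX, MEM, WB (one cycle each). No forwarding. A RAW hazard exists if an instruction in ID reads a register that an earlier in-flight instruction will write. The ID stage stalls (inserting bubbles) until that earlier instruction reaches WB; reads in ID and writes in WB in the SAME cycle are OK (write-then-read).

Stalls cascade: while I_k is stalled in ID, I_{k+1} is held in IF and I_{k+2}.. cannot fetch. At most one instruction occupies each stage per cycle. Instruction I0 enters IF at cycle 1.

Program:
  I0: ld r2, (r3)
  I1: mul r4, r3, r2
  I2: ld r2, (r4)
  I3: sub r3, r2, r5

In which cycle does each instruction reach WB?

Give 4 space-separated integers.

Answer: 5 8 11 14

Derivation:
I0 ld r2 <- r3: IF@1 ID@2 stall=0 (-) EX@3 MEM@4 WB@5
I1 mul r4 <- r3,r2: IF@2 ID@3 stall=2 (RAW on I0.r2 (WB@5)) EX@6 MEM@7 WB@8
I2 ld r2 <- r4: IF@3 ID@6 stall=2 (RAW on I1.r4 (WB@8)) EX@9 MEM@10 WB@11
I3 sub r3 <- r2,r5: IF@6 ID@9 stall=2 (RAW on I2.r2 (WB@11)) EX@12 MEM@13 WB@14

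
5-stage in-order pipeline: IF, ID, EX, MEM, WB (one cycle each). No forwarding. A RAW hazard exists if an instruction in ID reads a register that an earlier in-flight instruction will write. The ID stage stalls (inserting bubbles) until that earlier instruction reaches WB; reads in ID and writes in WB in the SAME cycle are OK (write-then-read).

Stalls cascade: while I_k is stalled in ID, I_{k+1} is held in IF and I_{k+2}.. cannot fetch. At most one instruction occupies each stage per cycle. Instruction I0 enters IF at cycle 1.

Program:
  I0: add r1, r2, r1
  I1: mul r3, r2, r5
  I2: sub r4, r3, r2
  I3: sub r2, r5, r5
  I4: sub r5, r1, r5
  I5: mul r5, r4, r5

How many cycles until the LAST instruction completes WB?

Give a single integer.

I0 add r1 <- r2,r1: IF@1 ID@2 stall=0 (-) EX@3 MEM@4 WB@5
I1 mul r3 <- r2,r5: IF@2 ID@3 stall=0 (-) EX@4 MEM@5 WB@6
I2 sub r4 <- r3,r2: IF@3 ID@4 stall=2 (RAW on I1.r3 (WB@6)) EX@7 MEM@8 WB@9
I3 sub r2 <- r5,r5: IF@4 ID@7 stall=0 (-) EX@8 MEM@9 WB@10
I4 sub r5 <- r1,r5: IF@7 ID@8 stall=0 (-) EX@9 MEM@10 WB@11
I5 mul r5 <- r4,r5: IF@8 ID@9 stall=2 (RAW on I4.r5 (WB@11)) EX@12 MEM@13 WB@14

Answer: 14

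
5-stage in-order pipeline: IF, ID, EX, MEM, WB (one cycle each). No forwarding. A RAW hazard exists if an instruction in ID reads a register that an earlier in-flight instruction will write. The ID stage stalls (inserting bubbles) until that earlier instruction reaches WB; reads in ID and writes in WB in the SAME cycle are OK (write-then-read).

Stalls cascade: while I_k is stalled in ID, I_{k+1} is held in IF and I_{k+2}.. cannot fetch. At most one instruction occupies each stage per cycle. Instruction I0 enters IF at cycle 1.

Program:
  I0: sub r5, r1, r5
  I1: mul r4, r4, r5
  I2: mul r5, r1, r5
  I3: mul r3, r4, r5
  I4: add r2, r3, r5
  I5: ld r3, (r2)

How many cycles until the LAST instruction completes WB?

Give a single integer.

I0 sub r5 <- r1,r5: IF@1 ID@2 stall=0 (-) EX@3 MEM@4 WB@5
I1 mul r4 <- r4,r5: IF@2 ID@3 stall=2 (RAW on I0.r5 (WB@5)) EX@6 MEM@7 WB@8
I2 mul r5 <- r1,r5: IF@3 ID@6 stall=0 (-) EX@7 MEM@8 WB@9
I3 mul r3 <- r4,r5: IF@6 ID@7 stall=2 (RAW on I2.r5 (WB@9)) EX@10 MEM@11 WB@12
I4 add r2 <- r3,r5: IF@7 ID@10 stall=2 (RAW on I3.r3 (WB@12)) EX@13 MEM@14 WB@15
I5 ld r3 <- r2: IF@10 ID@13 stall=2 (RAW on I4.r2 (WB@15)) EX@16 MEM@17 WB@18

Answer: 18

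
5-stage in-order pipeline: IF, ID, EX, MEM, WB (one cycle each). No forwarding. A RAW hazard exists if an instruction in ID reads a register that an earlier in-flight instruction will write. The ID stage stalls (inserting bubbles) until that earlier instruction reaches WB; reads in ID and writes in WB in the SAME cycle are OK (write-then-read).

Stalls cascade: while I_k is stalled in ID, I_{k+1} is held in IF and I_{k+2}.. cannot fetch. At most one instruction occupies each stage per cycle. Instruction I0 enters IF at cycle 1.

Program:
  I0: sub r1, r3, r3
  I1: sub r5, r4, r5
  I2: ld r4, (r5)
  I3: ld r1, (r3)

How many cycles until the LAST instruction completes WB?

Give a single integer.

Answer: 10

Derivation:
I0 sub r1 <- r3,r3: IF@1 ID@2 stall=0 (-) EX@3 MEM@4 WB@5
I1 sub r5 <- r4,r5: IF@2 ID@3 stall=0 (-) EX@4 MEM@5 WB@6
I2 ld r4 <- r5: IF@3 ID@4 stall=2 (RAW on I1.r5 (WB@6)) EX@7 MEM@8 WB@9
I3 ld r1 <- r3: IF@4 ID@7 stall=0 (-) EX@8 MEM@9 WB@10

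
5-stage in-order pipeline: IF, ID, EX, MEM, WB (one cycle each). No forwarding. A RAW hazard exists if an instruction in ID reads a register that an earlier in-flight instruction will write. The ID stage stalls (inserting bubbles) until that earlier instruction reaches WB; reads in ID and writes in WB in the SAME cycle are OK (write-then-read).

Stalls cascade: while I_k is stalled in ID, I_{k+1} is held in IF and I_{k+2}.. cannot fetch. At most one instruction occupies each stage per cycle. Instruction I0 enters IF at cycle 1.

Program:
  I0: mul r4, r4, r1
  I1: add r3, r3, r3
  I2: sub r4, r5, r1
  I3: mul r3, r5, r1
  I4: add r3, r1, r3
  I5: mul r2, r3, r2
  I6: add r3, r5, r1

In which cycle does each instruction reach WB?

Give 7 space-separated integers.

I0 mul r4 <- r4,r1: IF@1 ID@2 stall=0 (-) EX@3 MEM@4 WB@5
I1 add r3 <- r3,r3: IF@2 ID@3 stall=0 (-) EX@4 MEM@5 WB@6
I2 sub r4 <- r5,r1: IF@3 ID@4 stall=0 (-) EX@5 MEM@6 WB@7
I3 mul r3 <- r5,r1: IF@4 ID@5 stall=0 (-) EX@6 MEM@7 WB@8
I4 add r3 <- r1,r3: IF@5 ID@6 stall=2 (RAW on I3.r3 (WB@8)) EX@9 MEM@10 WB@11
I5 mul r2 <- r3,r2: IF@6 ID@9 stall=2 (RAW on I4.r3 (WB@11)) EX@12 MEM@13 WB@14
I6 add r3 <- r5,r1: IF@9 ID@12 stall=0 (-) EX@13 MEM@14 WB@15

Answer: 5 6 7 8 11 14 15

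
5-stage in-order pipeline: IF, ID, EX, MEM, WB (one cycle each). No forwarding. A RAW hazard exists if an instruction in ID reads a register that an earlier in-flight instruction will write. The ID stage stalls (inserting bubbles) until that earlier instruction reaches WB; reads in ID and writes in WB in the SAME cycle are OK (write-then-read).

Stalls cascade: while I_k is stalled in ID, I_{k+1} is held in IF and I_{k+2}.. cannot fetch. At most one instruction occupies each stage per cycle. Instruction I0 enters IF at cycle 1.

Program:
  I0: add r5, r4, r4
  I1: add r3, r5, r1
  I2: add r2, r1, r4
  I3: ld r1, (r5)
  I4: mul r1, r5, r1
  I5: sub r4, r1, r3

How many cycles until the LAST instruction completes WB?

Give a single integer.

Answer: 16

Derivation:
I0 add r5 <- r4,r4: IF@1 ID@2 stall=0 (-) EX@3 MEM@4 WB@5
I1 add r3 <- r5,r1: IF@2 ID@3 stall=2 (RAW on I0.r5 (WB@5)) EX@6 MEM@7 WB@8
I2 add r2 <- r1,r4: IF@3 ID@6 stall=0 (-) EX@7 MEM@8 WB@9
I3 ld r1 <- r5: IF@6 ID@7 stall=0 (-) EX@8 MEM@9 WB@10
I4 mul r1 <- r5,r1: IF@7 ID@8 stall=2 (RAW on I3.r1 (WB@10)) EX@11 MEM@12 WB@13
I5 sub r4 <- r1,r3: IF@8 ID@11 stall=2 (RAW on I4.r1 (WB@13)) EX@14 MEM@15 WB@16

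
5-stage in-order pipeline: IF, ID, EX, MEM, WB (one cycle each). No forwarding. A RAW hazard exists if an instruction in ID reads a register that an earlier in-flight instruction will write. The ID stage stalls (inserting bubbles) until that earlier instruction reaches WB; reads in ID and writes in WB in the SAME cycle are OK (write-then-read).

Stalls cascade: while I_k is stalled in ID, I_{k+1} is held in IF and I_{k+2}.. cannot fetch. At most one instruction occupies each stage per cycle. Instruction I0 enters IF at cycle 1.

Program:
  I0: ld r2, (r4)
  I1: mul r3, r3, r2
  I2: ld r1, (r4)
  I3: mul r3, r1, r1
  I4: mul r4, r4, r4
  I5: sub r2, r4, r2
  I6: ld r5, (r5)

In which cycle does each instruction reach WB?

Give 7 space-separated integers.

Answer: 5 8 9 12 13 16 17

Derivation:
I0 ld r2 <- r4: IF@1 ID@2 stall=0 (-) EX@3 MEM@4 WB@5
I1 mul r3 <- r3,r2: IF@2 ID@3 stall=2 (RAW on I0.r2 (WB@5)) EX@6 MEM@7 WB@8
I2 ld r1 <- r4: IF@3 ID@6 stall=0 (-) EX@7 MEM@8 WB@9
I3 mul r3 <- r1,r1: IF@6 ID@7 stall=2 (RAW on I2.r1 (WB@9)) EX@10 MEM@11 WB@12
I4 mul r4 <- r4,r4: IF@7 ID@10 stall=0 (-) EX@11 MEM@12 WB@13
I5 sub r2 <- r4,r2: IF@10 ID@11 stall=2 (RAW on I4.r4 (WB@13)) EX@14 MEM@15 WB@16
I6 ld r5 <- r5: IF@11 ID@14 stall=0 (-) EX@15 MEM@16 WB@17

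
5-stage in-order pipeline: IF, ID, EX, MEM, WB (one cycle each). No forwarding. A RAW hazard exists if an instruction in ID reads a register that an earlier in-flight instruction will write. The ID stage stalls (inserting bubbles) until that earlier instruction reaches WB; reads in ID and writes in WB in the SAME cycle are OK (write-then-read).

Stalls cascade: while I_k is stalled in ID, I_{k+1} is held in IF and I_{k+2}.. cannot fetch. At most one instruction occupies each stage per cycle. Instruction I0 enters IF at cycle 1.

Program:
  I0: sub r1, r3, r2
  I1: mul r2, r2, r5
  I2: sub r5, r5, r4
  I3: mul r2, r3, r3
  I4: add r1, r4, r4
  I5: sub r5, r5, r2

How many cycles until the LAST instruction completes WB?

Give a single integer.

Answer: 11

Derivation:
I0 sub r1 <- r3,r2: IF@1 ID@2 stall=0 (-) EX@3 MEM@4 WB@5
I1 mul r2 <- r2,r5: IF@2 ID@3 stall=0 (-) EX@4 MEM@5 WB@6
I2 sub r5 <- r5,r4: IF@3 ID@4 stall=0 (-) EX@5 MEM@6 WB@7
I3 mul r2 <- r3,r3: IF@4 ID@5 stall=0 (-) EX@6 MEM@7 WB@8
I4 add r1 <- r4,r4: IF@5 ID@6 stall=0 (-) EX@7 MEM@8 WB@9
I5 sub r5 <- r5,r2: IF@6 ID@7 stall=1 (RAW on I3.r2 (WB@8)) EX@9 MEM@10 WB@11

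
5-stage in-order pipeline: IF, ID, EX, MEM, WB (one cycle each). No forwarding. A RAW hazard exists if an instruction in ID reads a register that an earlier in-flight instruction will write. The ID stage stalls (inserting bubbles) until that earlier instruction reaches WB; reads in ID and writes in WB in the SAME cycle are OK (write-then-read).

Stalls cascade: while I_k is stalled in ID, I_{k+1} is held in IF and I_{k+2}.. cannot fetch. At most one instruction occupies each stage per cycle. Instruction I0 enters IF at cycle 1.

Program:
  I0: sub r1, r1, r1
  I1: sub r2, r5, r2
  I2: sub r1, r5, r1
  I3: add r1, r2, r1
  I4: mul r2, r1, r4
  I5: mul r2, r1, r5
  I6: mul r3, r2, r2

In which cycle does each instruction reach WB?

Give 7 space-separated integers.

I0 sub r1 <- r1,r1: IF@1 ID@2 stall=0 (-) EX@3 MEM@4 WB@5
I1 sub r2 <- r5,r2: IF@2 ID@3 stall=0 (-) EX@4 MEM@5 WB@6
I2 sub r1 <- r5,r1: IF@3 ID@4 stall=1 (RAW on I0.r1 (WB@5)) EX@6 MEM@7 WB@8
I3 add r1 <- r2,r1: IF@4 ID@6 stall=2 (RAW on I2.r1 (WB@8)) EX@9 MEM@10 WB@11
I4 mul r2 <- r1,r4: IF@6 ID@9 stall=2 (RAW on I3.r1 (WB@11)) EX@12 MEM@13 WB@14
I5 mul r2 <- r1,r5: IF@9 ID@12 stall=0 (-) EX@13 MEM@14 WB@15
I6 mul r3 <- r2,r2: IF@12 ID@13 stall=2 (RAW on I5.r2 (WB@15)) EX@16 MEM@17 WB@18

Answer: 5 6 8 11 14 15 18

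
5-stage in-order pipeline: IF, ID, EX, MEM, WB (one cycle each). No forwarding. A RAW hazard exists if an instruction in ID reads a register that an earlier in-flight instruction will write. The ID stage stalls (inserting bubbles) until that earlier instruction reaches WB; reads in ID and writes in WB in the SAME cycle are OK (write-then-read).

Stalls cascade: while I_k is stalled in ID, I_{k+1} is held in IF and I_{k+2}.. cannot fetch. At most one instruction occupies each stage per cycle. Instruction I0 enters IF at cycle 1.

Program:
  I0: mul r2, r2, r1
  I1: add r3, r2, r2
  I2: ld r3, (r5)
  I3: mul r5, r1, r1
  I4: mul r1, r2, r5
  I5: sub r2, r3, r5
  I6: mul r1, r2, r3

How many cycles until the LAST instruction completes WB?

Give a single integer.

Answer: 17

Derivation:
I0 mul r2 <- r2,r1: IF@1 ID@2 stall=0 (-) EX@3 MEM@4 WB@5
I1 add r3 <- r2,r2: IF@2 ID@3 stall=2 (RAW on I0.r2 (WB@5)) EX@6 MEM@7 WB@8
I2 ld r3 <- r5: IF@3 ID@6 stall=0 (-) EX@7 MEM@8 WB@9
I3 mul r5 <- r1,r1: IF@6 ID@7 stall=0 (-) EX@8 MEM@9 WB@10
I4 mul r1 <- r2,r5: IF@7 ID@8 stall=2 (RAW on I3.r5 (WB@10)) EX@11 MEM@12 WB@13
I5 sub r2 <- r3,r5: IF@8 ID@11 stall=0 (-) EX@12 MEM@13 WB@14
I6 mul r1 <- r2,r3: IF@11 ID@12 stall=2 (RAW on I5.r2 (WB@14)) EX@15 MEM@16 WB@17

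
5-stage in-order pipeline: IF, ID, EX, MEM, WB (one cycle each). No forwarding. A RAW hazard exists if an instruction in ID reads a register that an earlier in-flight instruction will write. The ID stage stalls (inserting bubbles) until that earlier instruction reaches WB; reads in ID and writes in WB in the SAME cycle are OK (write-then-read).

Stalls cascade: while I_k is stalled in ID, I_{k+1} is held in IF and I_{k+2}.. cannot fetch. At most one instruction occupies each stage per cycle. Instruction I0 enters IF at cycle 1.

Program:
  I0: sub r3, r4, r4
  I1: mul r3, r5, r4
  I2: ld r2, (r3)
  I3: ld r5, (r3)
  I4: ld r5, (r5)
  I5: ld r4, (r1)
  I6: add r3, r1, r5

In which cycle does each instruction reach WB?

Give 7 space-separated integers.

Answer: 5 6 9 10 13 14 16

Derivation:
I0 sub r3 <- r4,r4: IF@1 ID@2 stall=0 (-) EX@3 MEM@4 WB@5
I1 mul r3 <- r5,r4: IF@2 ID@3 stall=0 (-) EX@4 MEM@5 WB@6
I2 ld r2 <- r3: IF@3 ID@4 stall=2 (RAW on I1.r3 (WB@6)) EX@7 MEM@8 WB@9
I3 ld r5 <- r3: IF@4 ID@7 stall=0 (-) EX@8 MEM@9 WB@10
I4 ld r5 <- r5: IF@7 ID@8 stall=2 (RAW on I3.r5 (WB@10)) EX@11 MEM@12 WB@13
I5 ld r4 <- r1: IF@8 ID@11 stall=0 (-) EX@12 MEM@13 WB@14
I6 add r3 <- r1,r5: IF@11 ID@12 stall=1 (RAW on I4.r5 (WB@13)) EX@14 MEM@15 WB@16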